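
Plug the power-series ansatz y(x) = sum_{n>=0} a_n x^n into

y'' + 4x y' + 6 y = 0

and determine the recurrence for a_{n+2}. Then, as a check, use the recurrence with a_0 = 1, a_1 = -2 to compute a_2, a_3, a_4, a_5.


Substitute y = sum_n a_n x^n.
y''(x) has coefficient (n+2)(n+1) a_{n+2} at x^n;
4 x y'(x) has coefficient 4 n a_n at x^n (shift);
6 y(x) has coefficient 6 a_n at x^n.
Matching x^n: (n+2)(n+1) a_{n+2} + (4n + 6) a_n = 0.
Thus a_{n+2} = (-4n - 6) / ((n+1)(n+2)) * a_n.

Check with a_0 = 1, a_1 = -2 (apply the recurrence for n = 0, 1, 2, 3): a_0 = 1, a_1 = -2, a_2 = -3, a_3 = 10/3, a_4 = 7/2, a_5 = -3.

a_(n+2) = (-4n - 6) / ((n+1)(n+2)) * a_n; check: a_0 = 1, a_1 = -2, a_2 = -3, a_3 = 10/3, a_4 = 7/2, a_5 = -3


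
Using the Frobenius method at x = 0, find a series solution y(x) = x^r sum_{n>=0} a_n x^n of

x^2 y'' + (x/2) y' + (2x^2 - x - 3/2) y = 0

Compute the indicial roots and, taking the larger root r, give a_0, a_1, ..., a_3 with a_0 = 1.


Write in Frobenius form y'' + (p(x)/x) y' + (q(x)/x^2) y = 0:
  p(x) = 1/2,  q(x) = 2x^2 - x - 3/2.
Indicial equation: r(r-1) + (1/2) r + (-3/2) = 0 -> roots r_1 = 3/2, r_2 = -1.
Take r = r_1 = 3/2. Let y(x) = x^r sum_{n>=0} a_n x^n with a_0 = 1.
Substitute y = x^r sum a_n x^n and match x^{r+n}. The recurrence is
  D(n) a_n - 1 a_{n-1} + 2 a_{n-2} = 0,  where D(n) = (r+n)(r+n-1) + (1/2)(r+n) + (-3/2).
  a_n = [1 a_{n-1} - 2 a_{n-2}] / D(n).
Since the indicial polynomial factors as (r - r_1)(r - r_2), D(n) = (r_1 + n - r_1)(r_1 + n - r_2) = n(n + 5/2).
Evaluating step by step (a_0 = 1):
  n = 1: D(1) = 1(1 + 5/2) = 7/2; numerator = 1(1) = 1; a_1 = (1)/(7/2) = 2/7
  n = 2: D(2) = 2(2 + 5/2) = 9; numerator = 1(2/7) - 2(1) = -12/7; a_2 = (-12/7)/(9) = -4/21
  n = 3: D(3) = 3(3 + 5/2) = 33/2; numerator = 1(-4/21) - 2(2/7) = -16/21; a_3 = (-16/21)/(33/2) = -32/693

r = 3/2; a_0 = 1; a_1 = 2/7; a_2 = -4/21; a_3 = -32/693


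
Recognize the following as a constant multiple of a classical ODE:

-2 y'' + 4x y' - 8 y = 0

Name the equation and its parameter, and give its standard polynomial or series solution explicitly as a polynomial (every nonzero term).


All three coefficients share the factor -2; dividing through by -2 gives  y'' - 2x y' + 4 y = 0.
This matches the Hermite equation y'' - 2x y' + 2n y = 0 with 2n = 4, so n = 2; the polynomial solution is H_2(x).
With y = sum_k a_k x^k, matching x^k gives (k+2)(k+1) a_{k+2} = 2(k - n) a_k = 2(k - 2) a_k. The right side vanishes at k = 2, so the series with the parity of 2 terminates at degree 2.
Standard normalization: leading coefficient of H_n is 2^n, so a_2 = 2^2 = 4. Work downward with a_k = (k+1)(k+2) a_{k+2} / (2(k - n)):
  a_0 = (1)(2)(4) / (2(0 - 2)) = 8/(-4) = -2
Hence H_2(x) = 4 x^2 - 2.

H_2(x); series = 4 x^2 - 2


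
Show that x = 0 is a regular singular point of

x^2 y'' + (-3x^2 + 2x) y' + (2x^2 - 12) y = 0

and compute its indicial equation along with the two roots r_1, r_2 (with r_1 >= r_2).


Divide by x^2 to reach normal form y'' + P_1(x) y' + P_2(x) y = 0 with P_1(x) = -3 + 2/x and P_2(x) = 2 - 12/x^2.
x = 0 is a singular point because the y'-coefficient -3 + 2/x has a pole at x = 0 and the y-coefficient 2 - 12/x^2 has a pole at x = 0.
It is a regular singular point because x P_1(x) = p(x) = 2 - 3x and x^2 P_2(x) = q(x) = 2x^2 - 12 are polynomials, hence analytic at x = 0.
p(0) = 2,  q(0) = -12.
Indicial equation: r(r-1) + p(0) r + q(0) = 0, i.e. r^2 + (p(0) - 1) r + q(0) = 0, i.e. r^2 + 1 r - 12 = 0.
Discriminant: (1)^2 - 4(-12) = 49, so r = (-1 ± 7)/2.
Solving: r_1 = 3, r_2 = -4.

indicial: r^2 + 1 r - 12 = 0; roots r_1 = 3, r_2 = -4


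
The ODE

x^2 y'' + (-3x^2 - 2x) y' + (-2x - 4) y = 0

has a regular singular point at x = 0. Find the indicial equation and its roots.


Divide by x^2 to reach normal form y'' + P_1(x) y' + P_2(x) y = 0 with P_1(x) = -3 - 2/x and P_2(x) = -2/x - 4/x^2.
x = 0 is a singular point because the y'-coefficient -3 - 2/x has a pole at x = 0 and the y-coefficient -2/x - 4/x^2 has a pole at x = 0.
It is a regular singular point because x P_1(x) = p(x) = -3x - 2 and x^2 P_2(x) = q(x) = -2x - 4 are polynomials, hence analytic at x = 0.
p(0) = -2,  q(0) = -4.
Indicial equation: r(r-1) + p(0) r + q(0) = 0, i.e. r^2 + (p(0) - 1) r + q(0) = 0, i.e. r^2 - 3 r - 4 = 0.
Discriminant: (-3)^2 - 4(-4) = 25, so r = (3 ± 5)/2.
Solving: r_1 = 4, r_2 = -1.

indicial: r^2 - 3 r - 4 = 0; roots r_1 = 4, r_2 = -1


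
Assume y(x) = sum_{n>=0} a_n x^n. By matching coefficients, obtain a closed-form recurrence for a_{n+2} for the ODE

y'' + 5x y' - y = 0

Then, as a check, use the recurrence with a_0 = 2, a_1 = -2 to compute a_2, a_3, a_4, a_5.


Substitute y = sum_n a_n x^n.
y''(x) has coefficient (n+2)(n+1) a_{n+2} at x^n;
5 x y'(x) has coefficient 5 n a_n at x^n (shift);
-y(x) has coefficient -1 a_n at x^n.
Matching x^n: (n+2)(n+1) a_{n+2} + (5n - 1) a_n = 0.
Thus a_{n+2} = (-5n + 1) / ((n+1)(n+2)) * a_n.

Check with a_0 = 2, a_1 = -2 (apply the recurrence for n = 0, 1, 2, 3): a_0 = 2, a_1 = -2, a_2 = 1, a_3 = 4/3, a_4 = -3/4, a_5 = -14/15.

a_(n+2) = (-5n + 1) / ((n+1)(n+2)) * a_n; check: a_0 = 2, a_1 = -2, a_2 = 1, a_3 = 4/3, a_4 = -3/4, a_5 = -14/15


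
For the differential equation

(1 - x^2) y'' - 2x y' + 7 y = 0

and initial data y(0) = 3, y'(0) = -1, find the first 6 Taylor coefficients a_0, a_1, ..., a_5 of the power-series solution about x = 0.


Ansatz: y(x) = sum_{n>=0} a_n x^n, so y'(x) = sum_{n>=1} n a_n x^(n-1) and y''(x) = sum_{n>=2} n(n-1) a_n x^(n-2).
Substitute into P(x) y'' + Q(x) y' + R(x) y = 0 with P(x) = 1 - x^2, Q(x) = -2x, R(x) = 7, and match powers of x.
Initial conditions: a_0 = 3, a_1 = -1.
Setting the coefficient of each power of x to zero and solving order by order (substituting the coefficients already found):
  x^0: 2 a_2 + 7 a_0 = 0  ->  2 a_2 = -7 a_0 = -21  ->  a_2 = -21/2
  x^1: 6 a_3 + 5 a_1 = 0  ->  6 a_3 = -5 a_1 = 5  ->  a_3 = 5/6
  x^2: 12 a_4 + a_2 = 0  ->  12 a_4 = -a_2 = 21/2  ->  a_4 = 7/8
  x^3: 20 a_5 - 5 a_3 = 0  ->  20 a_5 = 5 a_3 = 25/6  ->  a_5 = 5/24
Truncated series: y(x) = 3 - x - (21/2) x^2 + (5/6) x^3 + (7/8) x^4 + (5/24) x^5 + O(x^6).

a_0 = 3; a_1 = -1; a_2 = -21/2; a_3 = 5/6; a_4 = 7/8; a_5 = 5/24


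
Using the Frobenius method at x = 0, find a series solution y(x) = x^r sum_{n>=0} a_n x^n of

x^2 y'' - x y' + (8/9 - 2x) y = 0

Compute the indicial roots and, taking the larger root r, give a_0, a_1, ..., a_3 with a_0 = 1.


Write in Frobenius form y'' + (p(x)/x) y' + (q(x)/x^2) y = 0:
  p(x) = -1,  q(x) = 8/9 - 2x.
Indicial equation: r(r-1) + (-1) r + (8/9) = 0 -> roots r_1 = 4/3, r_2 = 2/3.
Take r = r_1 = 4/3. Let y(x) = x^r sum_{n>=0} a_n x^n with a_0 = 1.
Substitute y = x^r sum a_n x^n and match x^{r+n}. The recurrence is
  D(n) a_n - 2 a_{n-1} = 0,  where D(n) = (r+n)(r+n-1) + (-1)(r+n) + (8/9).
  a_n = 2 / D(n) * a_{n-1}.
Since the indicial polynomial factors as (r - r_1)(r - r_2), D(n) = (r_1 + n - r_1)(r_1 + n - r_2) = n(n + 2/3).
Evaluating step by step (a_0 = 1):
  n = 1: D(1) = 1(1 + 2/3) = 5/3; numerator = 2(1) = 2; a_1 = (2)/(5/3) = 6/5
  n = 2: D(2) = 2(2 + 2/3) = 16/3; numerator = 2(6/5) = 12/5; a_2 = (12/5)/(16/3) = 9/20
  n = 3: D(3) = 3(3 + 2/3) = 11; numerator = 2(9/20) = 9/10; a_3 = (9/10)/(11) = 9/110

r = 4/3; a_0 = 1; a_1 = 6/5; a_2 = 9/20; a_3 = 9/110


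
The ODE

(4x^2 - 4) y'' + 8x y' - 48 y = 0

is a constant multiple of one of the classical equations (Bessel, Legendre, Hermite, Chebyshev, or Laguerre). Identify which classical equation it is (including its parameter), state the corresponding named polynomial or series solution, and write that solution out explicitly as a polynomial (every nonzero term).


All three coefficients share the factor -4; dividing through by -4 gives  (1 - x^2) y'' - 2x y' + 12 y = 0.
This matches the Legendre equation (1 - x^2) y'' - 2x y' + n(n+1) y = 0 (note the -2x y' term) with n(n+1) = 12, so n = 3; the polynomial solution is P_3(x).
With y = sum_k a_k x^k, matching x^k gives (k+2)(k+1) a_{k+2} = [k(k+1) - n(n+1)] a_k = (k - 3)(k + 4) a_k. The right side vanishes at k = 3, so the series with the parity of 3 terminates at degree 3.
Standard normalization (P_n(1) = 1): leading coefficient (2n)!/(2^n (n!)^2) = 720/(8*36) = 5/2, so a_3 = 5/2. Work downward with a_k = (k+1)(k+2) a_{k+2} / ((k - 3)(k + 4)):
  a_1 = (2)(3)(5/2) / ((1 - 3)(1 + 4)) = 15/(-10) = -3/2
Hence P_3(x) = 5 x^3/2 - 3 x/2.

P_3(x); series = 5 x^3/2 - 3 x/2


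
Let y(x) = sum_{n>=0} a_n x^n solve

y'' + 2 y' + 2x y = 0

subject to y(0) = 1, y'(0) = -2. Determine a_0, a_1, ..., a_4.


Ansatz: y(x) = sum_{n>=0} a_n x^n, so y'(x) = sum_{n>=1} n a_n x^(n-1) and y''(x) = sum_{n>=2} n(n-1) a_n x^(n-2).
Substitute into P(x) y'' + Q(x) y' + R(x) y = 0 with P(x) = 1, Q(x) = 2, R(x) = 2x, and match powers of x.
Initial conditions: a_0 = 1, a_1 = -2.
Setting the coefficient of each power of x to zero and solving order by order (substituting the coefficients already found):
  x^0: 2 a_2 + 2 a_1 = 0  ->  2 a_2 = -2 a_1 = 4  ->  a_2 = 2
  x^1: 6 a_3 + 4 a_2 + 2 a_0 = 0  ->  6 a_3 = -4 a_2 - 2 a_0 = -10  ->  a_3 = -5/3
  x^2: 12 a_4 + 6 a_3 + 2 a_1 = 0  ->  12 a_4 = -6 a_3 - 2 a_1 = 14  ->  a_4 = 7/6
Truncated series: y(x) = 1 - 2 x + 2 x^2 - (5/3) x^3 + (7/6) x^4 + O(x^5).

a_0 = 1; a_1 = -2; a_2 = 2; a_3 = -5/3; a_4 = 7/6


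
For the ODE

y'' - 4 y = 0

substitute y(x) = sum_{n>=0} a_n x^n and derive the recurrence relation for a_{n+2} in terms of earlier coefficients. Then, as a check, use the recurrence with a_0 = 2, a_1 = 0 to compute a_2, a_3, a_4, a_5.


Substitute y = sum_n a_n x^n into y'' + (const) y = 0.
y''(x) = sum_{n>=0} (n+2)(n+1) a_{n+2} x^n.
The ODE becomes sum_n [(n+2)(n+1) a_{n+2} - 4 a_n] x^n = 0.
Setting each coefficient to zero gives the recurrence:
  (n+2)(n+1) a_{n+2} - 4 a_n = 0,
  a_{n+2} = 4 / ((n+1)(n+2)) a_n.

Check with a_0 = 2, a_1 = 0 (apply the recurrence for n = 0, 1, 2, 3): a_0 = 2, a_1 = 0, a_2 = 4, a_3 = 0, a_4 = 4/3, a_5 = 0.

a_{n+2} = 4/((n+1)(n+2)) * a_n; check: a_0 = 2, a_1 = 0, a_2 = 4, a_3 = 0, a_4 = 4/3, a_5 = 0


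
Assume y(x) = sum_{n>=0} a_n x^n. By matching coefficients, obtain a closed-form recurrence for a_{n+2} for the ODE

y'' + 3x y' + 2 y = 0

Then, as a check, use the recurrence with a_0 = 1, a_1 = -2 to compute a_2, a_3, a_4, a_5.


Substitute y = sum_n a_n x^n.
y''(x) has coefficient (n+2)(n+1) a_{n+2} at x^n;
3 x y'(x) has coefficient 3 n a_n at x^n (shift);
2 y(x) has coefficient 2 a_n at x^n.
Matching x^n: (n+2)(n+1) a_{n+2} + (3n + 2) a_n = 0.
Thus a_{n+2} = (-3n - 2) / ((n+1)(n+2)) * a_n.

Check with a_0 = 1, a_1 = -2 (apply the recurrence for n = 0, 1, 2, 3): a_0 = 1, a_1 = -2, a_2 = -1, a_3 = 5/3, a_4 = 2/3, a_5 = -11/12.

a_(n+2) = (-3n - 2) / ((n+1)(n+2)) * a_n; check: a_0 = 1, a_1 = -2, a_2 = -1, a_3 = 5/3, a_4 = 2/3, a_5 = -11/12


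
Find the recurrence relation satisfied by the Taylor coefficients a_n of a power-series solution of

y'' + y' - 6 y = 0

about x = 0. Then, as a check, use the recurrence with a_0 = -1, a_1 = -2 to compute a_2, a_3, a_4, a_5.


Substitute y = sum_n a_n x^n.
y''(x) has coefficient (n+2)(n+1) a_{n+2} at x^n;
y'(x) has coefficient (n+1) a_{n+1} at x^n;
-6 y(x) has coefficient -6 a_n at x^n.
Matching x^n: (n+2)(n+1) a_{n+2} + (n+1) a_{n+1} - 6 a_n = 0.
Thus a_{n+2} = [-(n+1) a_{n+1} + 6 a_n] / ((n+1)(n+2)).

Check with a_0 = -1, a_1 = -2 (apply the recurrence for n = 0, 1, 2, 3): a_0 = -1, a_1 = -2, a_2 = -2, a_3 = -4/3, a_4 = -2/3, a_5 = -4/15.

a_(n+2) = [-(n+1) a_(n+1) + 6 a_n] / ((n+1)(n+2)); check: a_0 = -1, a_1 = -2, a_2 = -2, a_3 = -4/3, a_4 = -2/3, a_5 = -4/15


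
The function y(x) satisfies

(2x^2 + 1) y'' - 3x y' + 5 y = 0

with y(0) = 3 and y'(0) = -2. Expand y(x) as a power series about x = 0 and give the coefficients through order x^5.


Ansatz: y(x) = sum_{n>=0} a_n x^n, so y'(x) = sum_{n>=1} n a_n x^(n-1) and y''(x) = sum_{n>=2} n(n-1) a_n x^(n-2).
Substitute into P(x) y'' + Q(x) y' + R(x) y = 0 with P(x) = 2x^2 + 1, Q(x) = -3x, R(x) = 5, and match powers of x.
Initial conditions: a_0 = 3, a_1 = -2.
Setting the coefficient of each power of x to zero and solving order by order (substituting the coefficients already found):
  x^0: 2 a_2 + 5 a_0 = 0  ->  2 a_2 = -5 a_0 = -15  ->  a_2 = -15/2
  x^1: 6 a_3 + 2 a_1 = 0  ->  6 a_3 = -2 a_1 = 4  ->  a_3 = 2/3
  x^2: 12 a_4 + 3 a_2 = 0  ->  12 a_4 = -3 a_2 = 45/2  ->  a_4 = 15/8
  x^3: 20 a_5 + 8 a_3 = 0  ->  20 a_5 = -8 a_3 = -16/3  ->  a_5 = -4/15
Truncated series: y(x) = 3 - 2 x - (15/2) x^2 + (2/3) x^3 + (15/8) x^4 - (4/15) x^5 + O(x^6).

a_0 = 3; a_1 = -2; a_2 = -15/2; a_3 = 2/3; a_4 = 15/8; a_5 = -4/15


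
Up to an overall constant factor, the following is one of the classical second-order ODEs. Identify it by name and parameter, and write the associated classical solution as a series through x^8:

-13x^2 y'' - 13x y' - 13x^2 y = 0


All three coefficients share the factor -13; dividing through by -13 gives  x^2 y'' + x y' + x^2 y = 0.
This matches the Bessel equation x^2 y'' + x y' + (x^2 - nu^2) y = 0 with nu^2 = 0, so nu = 0; the solution bounded at x = 0 is J_0(x).
Frobenius at x = 0: indicial roots ±nu; for r = nu the recurrence k(k + 2nu) c_k = -c_{k-2} gives the standard series J_nu(x) = sum_{k>=0} (-1)^k / (k! (k+nu)!) (x/2)^(2k+nu). Evaluate the first 5 terms:
  k = 0: (-1)^0 / (0! * 0! * 2^0) x^0 = 1/(1*1*1) x^0 = (1) x^0
  k = 1: (-1)^1 / (1! * 1! * 2^2) x^2 = -1/(1*1*4) x^2 = (-1/4) x^2
  k = 2: (-1)^2 / (2! * 2! * 2^4) x^4 = 1/(2*2*16) x^4 = (1/64) x^4
  k = 3: (-1)^3 / (3! * 3! * 2^6) x^6 = -1/(6*6*64) x^6 = (-1/2304) x^6
  k = 4: (-1)^4 / (4! * 4! * 2^8) x^8 = 1/(24*24*256) x^8 = (1/147456) x^8
Hence J_0(x) = x^8/147456 - x^6/2304 + x^4/64 - x^2/4 + 1 + ....

J_0(x); series = x^8/147456 - x^6/2304 + x^4/64 - x^2/4 + 1


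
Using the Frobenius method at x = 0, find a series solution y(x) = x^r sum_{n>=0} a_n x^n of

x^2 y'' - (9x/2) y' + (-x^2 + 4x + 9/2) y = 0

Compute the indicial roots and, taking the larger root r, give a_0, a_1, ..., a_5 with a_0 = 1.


Write in Frobenius form y'' + (p(x)/x) y' + (q(x)/x^2) y = 0:
  p(x) = -9/2,  q(x) = -x^2 + 4x + 9/2.
Indicial equation: r(r-1) + (-9/2) r + (9/2) = 0 -> roots r_1 = 9/2, r_2 = 1.
Take r = r_1 = 9/2. Let y(x) = x^r sum_{n>=0} a_n x^n with a_0 = 1.
Substitute y = x^r sum a_n x^n and match x^{r+n}. The recurrence is
  D(n) a_n + 4 a_{n-1} - 1 a_{n-2} = 0,  where D(n) = (r+n)(r+n-1) + (-9/2)(r+n) + (9/2).
  a_n = [-4 a_{n-1} + 1 a_{n-2}] / D(n).
Since the indicial polynomial factors as (r - r_1)(r - r_2), D(n) = (r_1 + n - r_1)(r_1 + n - r_2) = n(n + 7/2).
Evaluating step by step (a_0 = 1):
  n = 1: D(1) = 1(1 + 7/2) = 9/2; numerator = -4(1) = -4; a_1 = (-4)/(9/2) = -8/9
  n = 2: D(2) = 2(2 + 7/2) = 11; numerator = -4(-8/9) + 1(1) = 41/9; a_2 = (41/9)/(11) = 41/99
  n = 3: D(3) = 3(3 + 7/2) = 39/2; numerator = -4(41/99) + 1(-8/9) = -28/11; a_3 = (-28/11)/(39/2) = -56/429
  n = 4: D(4) = 4(4 + 7/2) = 30; numerator = -4(-56/429) + 1(41/99) = 1205/1287; a_4 = (1205/1287)/(30) = 241/7722
  n = 5: D(5) = 5(5 + 7/2) = 85/2; numerator = -4(241/7722) + 1(-56/429) = -986/3861; a_5 = (-986/3861)/(85/2) = -116/19305

r = 9/2; a_0 = 1; a_1 = -8/9; a_2 = 41/99; a_3 = -56/429; a_4 = 241/7722; a_5 = -116/19305


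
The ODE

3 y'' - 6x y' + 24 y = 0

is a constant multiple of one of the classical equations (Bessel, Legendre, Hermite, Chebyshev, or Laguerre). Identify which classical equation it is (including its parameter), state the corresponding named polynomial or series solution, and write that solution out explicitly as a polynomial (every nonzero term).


All three coefficients share the factor 3; dividing through by 3 gives  y'' - 2x y' + 8 y = 0.
This matches the Hermite equation y'' - 2x y' + 2n y = 0 with 2n = 8, so n = 4; the polynomial solution is H_4(x).
With y = sum_k a_k x^k, matching x^k gives (k+2)(k+1) a_{k+2} = 2(k - n) a_k = 2(k - 4) a_k. The right side vanishes at k = 4, so the series with the parity of 4 terminates at degree 4.
Standard normalization: leading coefficient of H_n is 2^n, so a_4 = 2^4 = 16. Work downward with a_k = (k+1)(k+2) a_{k+2} / (2(k - n)):
  a_2 = (3)(4)(16) / (2(2 - 4)) = 192/(-4) = -48
  a_0 = (1)(2)(-48) / (2(0 - 4)) = -96/(-8) = 12
Hence H_4(x) = 16 x^4 - 48 x^2 + 12.

H_4(x); series = 16 x^4 - 48 x^2 + 12


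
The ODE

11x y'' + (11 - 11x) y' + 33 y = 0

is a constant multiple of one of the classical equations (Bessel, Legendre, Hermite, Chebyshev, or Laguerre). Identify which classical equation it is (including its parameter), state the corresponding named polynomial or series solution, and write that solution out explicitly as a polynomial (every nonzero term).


All three coefficients share the factor 11; dividing through by 11 gives  x y'' + (1 - x) y' + 3 y = 0.
This matches the Laguerre equation x y'' + (1 - x) y' + n y = 0 with n = 3; the polynomial solution is L_3(x).
With y = sum_k a_k x^k, matching x^k gives (k+1)k a_{k+1} + (k+1) a_{k+1} - k a_k + n a_k = 0, i.e. (k+1)^2 a_{k+1} = (k - n) a_k = (k - 3) a_k. The right side vanishes at k = 3, so the series terminates at degree 3.
Standard normalization L_n(0) = 1 gives a_0 = 1. Work upward with a_{k+1} = (k - 3) a_k / (k+1)^2:
  a_1 = (0 - 3)(1) / 1^2 = -3/1 = -3
  a_2 = (1 - 3)(-3) / 2^2 = 6/4 = 3/2
  a_3 = (2 - 3)(3/2) / 3^2 = (-3/2)/9 = -1/6
Hence L_3(x) = -x^3/6 + 3 x^2/2 - 3 x + 1.

L_3(x); series = -x^3/6 + 3 x^2/2 - 3 x + 1


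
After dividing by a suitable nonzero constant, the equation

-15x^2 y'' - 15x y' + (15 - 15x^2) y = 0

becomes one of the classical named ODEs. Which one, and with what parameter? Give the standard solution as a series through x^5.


All three coefficients share the factor -15; dividing through by -15 gives  x^2 y'' + x y' + (x^2 - 1) y = 0.
This matches the Bessel equation x^2 y'' + x y' + (x^2 - nu^2) y = 0 with nu^2 = 1, so nu = 1; the solution bounded at x = 0 is J_1(x).
Frobenius at x = 0: indicial roots ±nu; for r = nu the recurrence k(k + 2nu) c_k = -c_{k-2} gives the standard series J_nu(x) = sum_{k>=0} (-1)^k / (k! (k+nu)!) (x/2)^(2k+nu). Evaluate the first 3 terms:
  k = 0: (-1)^0 / (0! * 1! * 2^1) x^1 = 1/(1*1*2) x^1 = (1/2) x^1
  k = 1: (-1)^1 / (1! * 2! * 2^3) x^3 = -1/(1*2*8) x^3 = (-1/16) x^3
  k = 2: (-1)^2 / (2! * 3! * 2^5) x^5 = 1/(2*6*32) x^5 = (1/384) x^5
Hence J_1(x) = x^5/384 - x^3/16 + x/2 + ....

J_1(x); series = x^5/384 - x^3/16 + x/2


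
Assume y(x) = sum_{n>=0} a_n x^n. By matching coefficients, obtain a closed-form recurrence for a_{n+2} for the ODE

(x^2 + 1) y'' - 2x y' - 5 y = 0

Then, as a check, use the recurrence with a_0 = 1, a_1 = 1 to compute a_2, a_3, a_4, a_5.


Substitute y = sum_n a_n x^n.
(1 + 1 x^2) y'' contributes (n+2)(n+1) a_{n+2} + n(n-1) a_n at x^n.
-2 x y'(x) contributes -2 n a_n at x^n.
-5 y(x) contributes -5 a_n at x^n.
Matching x^n: (n+2)(n+1) a_{n+2} + (n(n-1) - 2 n - 5) a_n = 0.
Thus a_{n+2} = (-n(n-1) + 2 n + 5) / ((n+1)(n+2)) * a_n.

Check with a_0 = 1, a_1 = 1 (apply the recurrence for n = 0, 1, 2, 3): a_0 = 1, a_1 = 1, a_2 = 5/2, a_3 = 7/6, a_4 = 35/24, a_5 = 7/24.

a_(n+2) = (-n(n-1) + 2 n + 5) / ((n+1)(n+2)) * a_n; check: a_0 = 1, a_1 = 1, a_2 = 5/2, a_3 = 7/6, a_4 = 35/24, a_5 = 7/24


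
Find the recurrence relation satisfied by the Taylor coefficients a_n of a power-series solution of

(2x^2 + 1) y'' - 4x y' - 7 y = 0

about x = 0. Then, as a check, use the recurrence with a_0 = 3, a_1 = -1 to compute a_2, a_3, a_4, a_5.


Substitute y = sum_n a_n x^n.
(1 + 2 x^2) y'' contributes (n+2)(n+1) a_{n+2} + 2 n(n-1) a_n at x^n.
-4 x y'(x) contributes -4 n a_n at x^n.
-7 y(x) contributes -7 a_n at x^n.
Matching x^n: (n+2)(n+1) a_{n+2} + (2 n(n-1) - 4 n - 7) a_n = 0.
Thus a_{n+2} = (-2 n(n-1) + 4 n + 7) / ((n+1)(n+2)) * a_n.

Check with a_0 = 3, a_1 = -1 (apply the recurrence for n = 0, 1, 2, 3): a_0 = 3, a_1 = -1, a_2 = 21/2, a_3 = -11/6, a_4 = 77/8, a_5 = -77/120.

a_(n+2) = (-2 n(n-1) + 4 n + 7) / ((n+1)(n+2)) * a_n; check: a_0 = 3, a_1 = -1, a_2 = 21/2, a_3 = -11/6, a_4 = 77/8, a_5 = -77/120


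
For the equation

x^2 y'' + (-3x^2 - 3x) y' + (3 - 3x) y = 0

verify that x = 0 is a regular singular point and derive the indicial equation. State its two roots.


Divide by x^2 to reach normal form y'' + P_1(x) y' + P_2(x) y = 0 with P_1(x) = -3 - 3/x and P_2(x) = -3/x + 3/x^2.
x = 0 is a singular point because the y'-coefficient -3 - 3/x has a pole at x = 0 and the y-coefficient -3/x + 3/x^2 has a pole at x = 0.
It is a regular singular point because x P_1(x) = p(x) = -3x - 3 and x^2 P_2(x) = q(x) = 3 - 3x are polynomials, hence analytic at x = 0.
p(0) = -3,  q(0) = 3.
Indicial equation: r(r-1) + p(0) r + q(0) = 0, i.e. r^2 + (p(0) - 1) r + q(0) = 0, i.e. r^2 - 4 r + 3 = 0.
Discriminant: (-4)^2 - 4(3) = 4, so r = (4 ± 2)/2.
Solving: r_1 = 3, r_2 = 1.

indicial: r^2 - 4 r + 3 = 0; roots r_1 = 3, r_2 = 1


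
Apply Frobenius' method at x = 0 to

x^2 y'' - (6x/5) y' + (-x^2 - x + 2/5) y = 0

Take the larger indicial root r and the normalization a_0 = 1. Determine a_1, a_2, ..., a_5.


Write in Frobenius form y'' + (p(x)/x) y' + (q(x)/x^2) y = 0:
  p(x) = -6/5,  q(x) = -x^2 - x + 2/5.
Indicial equation: r(r-1) + (-6/5) r + (2/5) = 0 -> roots r_1 = 2, r_2 = 1/5.
Take r = r_1 = 2. Let y(x) = x^r sum_{n>=0} a_n x^n with a_0 = 1.
Substitute y = x^r sum a_n x^n and match x^{r+n}. The recurrence is
  D(n) a_n - 1 a_{n-1} - 1 a_{n-2} = 0,  where D(n) = (r+n)(r+n-1) + (-6/5)(r+n) + (2/5).
  a_n = [1 a_{n-1} + 1 a_{n-2}] / D(n).
Since the indicial polynomial factors as (r - r_1)(r - r_2), D(n) = (r_1 + n - r_1)(r_1 + n - r_2) = n(n + 9/5).
Evaluating step by step (a_0 = 1):
  n = 1: D(1) = 1(1 + 9/5) = 14/5; numerator = 1(1) = 1; a_1 = (1)/(14/5) = 5/14
  n = 2: D(2) = 2(2 + 9/5) = 38/5; numerator = 1(5/14) + 1(1) = 19/14; a_2 = (19/14)/(38/5) = 5/28
  n = 3: D(3) = 3(3 + 9/5) = 72/5; numerator = 1(5/28) + 1(5/14) = 15/28; a_3 = (15/28)/(72/5) = 25/672
  n = 4: D(4) = 4(4 + 9/5) = 116/5; numerator = 1(25/672) + 1(5/28) = 145/672; a_4 = (145/672)/(116/5) = 25/2688
  n = 5: D(5) = 5(5 + 9/5) = 34; numerator = 1(25/2688) + 1(25/672) = 125/2688; a_5 = (125/2688)/(34) = 125/91392

r = 2; a_0 = 1; a_1 = 5/14; a_2 = 5/28; a_3 = 25/672; a_4 = 25/2688; a_5 = 125/91392


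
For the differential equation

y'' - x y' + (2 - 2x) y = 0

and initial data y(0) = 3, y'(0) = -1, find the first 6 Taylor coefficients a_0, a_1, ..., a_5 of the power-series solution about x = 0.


Ansatz: y(x) = sum_{n>=0} a_n x^n, so y'(x) = sum_{n>=1} n a_n x^(n-1) and y''(x) = sum_{n>=2} n(n-1) a_n x^(n-2).
Substitute into P(x) y'' + Q(x) y' + R(x) y = 0 with P(x) = 1, Q(x) = -x, R(x) = 2 - 2x, and match powers of x.
Initial conditions: a_0 = 3, a_1 = -1.
Setting the coefficient of each power of x to zero and solving order by order (substituting the coefficients already found):
  x^0: 2 a_2 + 2 a_0 = 0  ->  2 a_2 = -2 a_0 = -6  ->  a_2 = -3
  x^1: 6 a_3 + a_1 - 2 a_0 = 0  ->  6 a_3 = -a_1 + 2 a_0 = 7  ->  a_3 = 7/6
  x^2: 12 a_4 - 2 a_1 = 0  ->  12 a_4 = 2 a_1 = -2  ->  a_4 = -1/6
  x^3: 20 a_5 - a_3 - 2 a_2 = 0  ->  20 a_5 = a_3 + 2 a_2 = -29/6  ->  a_5 = -29/120
Truncated series: y(x) = 3 - x - 3 x^2 + (7/6) x^3 - (1/6) x^4 - (29/120) x^5 + O(x^6).

a_0 = 3; a_1 = -1; a_2 = -3; a_3 = 7/6; a_4 = -1/6; a_5 = -29/120


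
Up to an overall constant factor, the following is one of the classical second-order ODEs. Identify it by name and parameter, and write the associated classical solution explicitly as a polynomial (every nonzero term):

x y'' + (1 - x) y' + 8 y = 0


The equation is already in a standard form:  x y'' + (1 - x) y' + 8 y = 0.
This matches the Laguerre equation x y'' + (1 - x) y' + n y = 0 with n = 8; the polynomial solution is L_8(x).
With y = sum_k a_k x^k, matching x^k gives (k+1)k a_{k+1} + (k+1) a_{k+1} - k a_k + n a_k = 0, i.e. (k+1)^2 a_{k+1} = (k - n) a_k = (k - 8) a_k. The right side vanishes at k = 8, so the series terminates at degree 8.
Standard normalization L_n(0) = 1 gives a_0 = 1. Work upward with a_{k+1} = (k - 8) a_k / (k+1)^2:
  a_1 = (0 - 8)(1) / 1^2 = -8/1 = -8
  a_2 = (1 - 8)(-8) / 2^2 = 56/4 = 14
  a_3 = (2 - 8)(14) / 3^2 = -84/9 = -28/3
  a_4 = (3 - 8)(-28/3) / 4^2 = (140/3)/16 = 35/12
  a_5 = (4 - 8)(35/12) / 5^2 = (-35/3)/25 = -7/15
  a_6 = (5 - 8)(-7/15) / 6^2 = (7/5)/36 = 7/180
  a_7 = (6 - 8)(7/180) / 7^2 = (-7/90)/49 = -1/630
  a_8 = (7 - 8)(-1/630) / 8^2 = (1/630)/64 = 1/40320
Hence L_8(x) = x^8/40320 - x^7/630 + 7 x^6/180 - 7 x^5/15 + 35 x^4/12 - 28 x^3/3 + 14 x^2 - 8 x + 1.

L_8(x); series = x^8/40320 - x^7/630 + 7 x^6/180 - 7 x^5/15 + 35 x^4/12 - 28 x^3/3 + 14 x^2 - 8 x + 1


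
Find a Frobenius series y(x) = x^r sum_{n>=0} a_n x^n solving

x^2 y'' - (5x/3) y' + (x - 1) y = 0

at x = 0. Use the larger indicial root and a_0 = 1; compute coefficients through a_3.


Write in Frobenius form y'' + (p(x)/x) y' + (q(x)/x^2) y = 0:
  p(x) = -5/3,  q(x) = x - 1.
Indicial equation: r(r-1) + (-5/3) r + (-1) = 0 -> roots r_1 = 3, r_2 = -1/3.
Take r = r_1 = 3. Let y(x) = x^r sum_{n>=0} a_n x^n with a_0 = 1.
Substitute y = x^r sum a_n x^n and match x^{r+n}. The recurrence is
  D(n) a_n + 1 a_{n-1} = 0,  where D(n) = (r+n)(r+n-1) + (-5/3)(r+n) + (-1).
  a_n = -1 / D(n) * a_{n-1}.
Since the indicial polynomial factors as (r - r_1)(r - r_2), D(n) = (r_1 + n - r_1)(r_1 + n - r_2) = n(n + 10/3).
Evaluating step by step (a_0 = 1):
  n = 1: D(1) = 1(1 + 10/3) = 13/3; numerator = -1(1) = -1; a_1 = (-1)/(13/3) = -3/13
  n = 2: D(2) = 2(2 + 10/3) = 32/3; numerator = -1(-3/13) = 3/13; a_2 = (3/13)/(32/3) = 9/416
  n = 3: D(3) = 3(3 + 10/3) = 19; numerator = -1(9/416) = -9/416; a_3 = (-9/416)/(19) = -9/7904

r = 3; a_0 = 1; a_1 = -3/13; a_2 = 9/416; a_3 = -9/7904


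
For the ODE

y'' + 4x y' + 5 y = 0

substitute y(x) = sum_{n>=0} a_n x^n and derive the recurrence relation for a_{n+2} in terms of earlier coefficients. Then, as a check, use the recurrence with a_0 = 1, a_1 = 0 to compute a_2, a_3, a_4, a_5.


Substitute y = sum_n a_n x^n.
y''(x) has coefficient (n+2)(n+1) a_{n+2} at x^n;
4 x y'(x) has coefficient 4 n a_n at x^n (shift);
5 y(x) has coefficient 5 a_n at x^n.
Matching x^n: (n+2)(n+1) a_{n+2} + (4n + 5) a_n = 0.
Thus a_{n+2} = (-4n - 5) / ((n+1)(n+2)) * a_n.

Check with a_0 = 1, a_1 = 0 (apply the recurrence for n = 0, 1, 2, 3): a_0 = 1, a_1 = 0, a_2 = -5/2, a_3 = 0, a_4 = 65/24, a_5 = 0.

a_(n+2) = (-4n - 5) / ((n+1)(n+2)) * a_n; check: a_0 = 1, a_1 = 0, a_2 = -5/2, a_3 = 0, a_4 = 65/24, a_5 = 0


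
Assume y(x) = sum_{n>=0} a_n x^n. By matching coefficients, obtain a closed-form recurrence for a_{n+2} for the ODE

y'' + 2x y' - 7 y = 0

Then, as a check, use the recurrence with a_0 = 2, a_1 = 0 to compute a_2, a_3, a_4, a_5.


Substitute y = sum_n a_n x^n.
y''(x) has coefficient (n+2)(n+1) a_{n+2} at x^n;
2 x y'(x) has coefficient 2 n a_n at x^n (shift);
-7 y(x) has coefficient -7 a_n at x^n.
Matching x^n: (n+2)(n+1) a_{n+2} + (2n - 7) a_n = 0.
Thus a_{n+2} = (-2n + 7) / ((n+1)(n+2)) * a_n.

Check with a_0 = 2, a_1 = 0 (apply the recurrence for n = 0, 1, 2, 3): a_0 = 2, a_1 = 0, a_2 = 7, a_3 = 0, a_4 = 7/4, a_5 = 0.

a_(n+2) = (-2n + 7) / ((n+1)(n+2)) * a_n; check: a_0 = 2, a_1 = 0, a_2 = 7, a_3 = 0, a_4 = 7/4, a_5 = 0


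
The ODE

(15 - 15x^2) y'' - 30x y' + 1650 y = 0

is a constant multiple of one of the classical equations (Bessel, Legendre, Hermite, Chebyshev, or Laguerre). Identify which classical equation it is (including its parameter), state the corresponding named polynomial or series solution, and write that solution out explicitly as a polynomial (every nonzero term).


All three coefficients share the factor 15; dividing through by 15 gives  (1 - x^2) y'' - 2x y' + 110 y = 0.
This matches the Legendre equation (1 - x^2) y'' - 2x y' + n(n+1) y = 0 (note the -2x y' term) with n(n+1) = 110, so n = 10; the polynomial solution is P_10(x).
With y = sum_k a_k x^k, matching x^k gives (k+2)(k+1) a_{k+2} = [k(k+1) - n(n+1)] a_k = (k - 10)(k + 11) a_k. The right side vanishes at k = 10, so the series with the parity of 10 terminates at degree 10.
Standard normalization (P_n(1) = 1): leading coefficient (2n)!/(2^n (n!)^2) = 2432902008176640000/(1024*13168189440000) = 46189/256, so a_10 = 46189/256. Work downward with a_k = (k+1)(k+2) a_{k+2} / ((k - 10)(k + 11)):
  a_8 = (9)(10)(46189/256) / ((8 - 10)(8 + 11)) = (2078505/128)/(-38) = -109395/256
  a_6 = (7)(8)(-109395/256) / ((6 - 10)(6 + 11)) = (-765765/32)/(-68) = 45045/128
  a_4 = (5)(6)(45045/128) / ((4 - 10)(4 + 11)) = (675675/64)/(-90) = -15015/128
  a_2 = (3)(4)(-15015/128) / ((2 - 10)(2 + 11)) = (-45045/32)/(-104) = 3465/256
  a_0 = (1)(2)(3465/256) / ((0 - 10)(0 + 11)) = (3465/128)/(-110) = -63/256
Hence P_10(x) = 46189 x^10/256 - 109395 x^8/256 + 45045 x^6/128 - 15015 x^4/128 + 3465 x^2/256 - 63/256.

P_10(x); series = 46189 x^10/256 - 109395 x^8/256 + 45045 x^6/128 - 15015 x^4/128 + 3465 x^2/256 - 63/256


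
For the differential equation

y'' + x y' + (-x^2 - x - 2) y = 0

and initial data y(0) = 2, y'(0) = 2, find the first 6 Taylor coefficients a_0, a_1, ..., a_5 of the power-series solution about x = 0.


Ansatz: y(x) = sum_{n>=0} a_n x^n, so y'(x) = sum_{n>=1} n a_n x^(n-1) and y''(x) = sum_{n>=2} n(n-1) a_n x^(n-2).
Substitute into P(x) y'' + Q(x) y' + R(x) y = 0 with P(x) = 1, Q(x) = x, R(x) = -x^2 - x - 2, and match powers of x.
Initial conditions: a_0 = 2, a_1 = 2.
Setting the coefficient of each power of x to zero and solving order by order (substituting the coefficients already found):
  x^0: 2 a_2 - 2 a_0 = 0  ->  2 a_2 = 2 a_0 = 4  ->  a_2 = 2
  x^1: 6 a_3 - a_1 - a_0 = 0  ->  6 a_3 = a_1 + a_0 = 4  ->  a_3 = 2/3
  x^2: 12 a_4 - a_1 - a_0 = 0  ->  12 a_4 = a_1 + a_0 = 4  ->  a_4 = 1/3
  x^3: 20 a_5 + a_3 - a_2 - a_1 = 0  ->  20 a_5 = -a_3 + a_2 + a_1 = 10/3  ->  a_5 = 1/6
Truncated series: y(x) = 2 + 2 x + 2 x^2 + (2/3) x^3 + (1/3) x^4 + (1/6) x^5 + O(x^6).

a_0 = 2; a_1 = 2; a_2 = 2; a_3 = 2/3; a_4 = 1/3; a_5 = 1/6


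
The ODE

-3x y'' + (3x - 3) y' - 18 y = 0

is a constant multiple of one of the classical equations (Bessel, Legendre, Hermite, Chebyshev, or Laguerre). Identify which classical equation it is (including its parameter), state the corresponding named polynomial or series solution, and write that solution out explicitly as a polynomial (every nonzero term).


All three coefficients share the factor -3; dividing through by -3 gives  x y'' + (1 - x) y' + 6 y = 0.
This matches the Laguerre equation x y'' + (1 - x) y' + n y = 0 with n = 6; the polynomial solution is L_6(x).
With y = sum_k a_k x^k, matching x^k gives (k+1)k a_{k+1} + (k+1) a_{k+1} - k a_k + n a_k = 0, i.e. (k+1)^2 a_{k+1} = (k - n) a_k = (k - 6) a_k. The right side vanishes at k = 6, so the series terminates at degree 6.
Standard normalization L_n(0) = 1 gives a_0 = 1. Work upward with a_{k+1} = (k - 6) a_k / (k+1)^2:
  a_1 = (0 - 6)(1) / 1^2 = -6/1 = -6
  a_2 = (1 - 6)(-6) / 2^2 = 30/4 = 15/2
  a_3 = (2 - 6)(15/2) / 3^2 = -30/9 = -10/3
  a_4 = (3 - 6)(-10/3) / 4^2 = 10/16 = 5/8
  a_5 = (4 - 6)(5/8) / 5^2 = (-5/4)/25 = -1/20
  a_6 = (5 - 6)(-1/20) / 6^2 = (1/20)/36 = 1/720
Hence L_6(x) = x^6/720 - x^5/20 + 5 x^4/8 - 10 x^3/3 + 15 x^2/2 - 6 x + 1.

L_6(x); series = x^6/720 - x^5/20 + 5 x^4/8 - 10 x^3/3 + 15 x^2/2 - 6 x + 1


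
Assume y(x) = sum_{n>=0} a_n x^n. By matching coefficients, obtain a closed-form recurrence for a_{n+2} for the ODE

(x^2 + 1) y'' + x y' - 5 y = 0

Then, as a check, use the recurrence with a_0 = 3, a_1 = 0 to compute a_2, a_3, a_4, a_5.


Substitute y = sum_n a_n x^n.
(1 + 1 x^2) y'' contributes (n+2)(n+1) a_{n+2} + n(n-1) a_n at x^n.
x y'(x) contributes n a_n at x^n.
-5 y(x) contributes -5 a_n at x^n.
Matching x^n: (n+2)(n+1) a_{n+2} + (n(n-1) + n - 5) a_n = 0.
Thus a_{n+2} = (-n(n-1) - n + 5) / ((n+1)(n+2)) * a_n.

Check with a_0 = 3, a_1 = 0 (apply the recurrence for n = 0, 1, 2, 3): a_0 = 3, a_1 = 0, a_2 = 15/2, a_3 = 0, a_4 = 5/8, a_5 = 0.

a_(n+2) = (-n(n-1) - n + 5) / ((n+1)(n+2)) * a_n; check: a_0 = 3, a_1 = 0, a_2 = 15/2, a_3 = 0, a_4 = 5/8, a_5 = 0


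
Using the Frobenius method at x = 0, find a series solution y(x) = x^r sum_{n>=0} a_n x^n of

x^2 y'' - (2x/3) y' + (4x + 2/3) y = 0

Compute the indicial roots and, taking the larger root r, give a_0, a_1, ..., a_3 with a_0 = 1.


Write in Frobenius form y'' + (p(x)/x) y' + (q(x)/x^2) y = 0:
  p(x) = -2/3,  q(x) = 4x + 2/3.
Indicial equation: r(r-1) + (-2/3) r + (2/3) = 0 -> roots r_1 = 1, r_2 = 2/3.
Take r = r_1 = 1. Let y(x) = x^r sum_{n>=0} a_n x^n with a_0 = 1.
Substitute y = x^r sum a_n x^n and match x^{r+n}. The recurrence is
  D(n) a_n + 4 a_{n-1} = 0,  where D(n) = (r+n)(r+n-1) + (-2/3)(r+n) + (2/3).
  a_n = -4 / D(n) * a_{n-1}.
Since the indicial polynomial factors as (r - r_1)(r - r_2), D(n) = (r_1 + n - r_1)(r_1 + n - r_2) = n(n + 1/3).
Evaluating step by step (a_0 = 1):
  n = 1: D(1) = 1(1 + 1/3) = 4/3; numerator = -4(1) = -4; a_1 = (-4)/(4/3) = -3
  n = 2: D(2) = 2(2 + 1/3) = 14/3; numerator = -4(-3) = 12; a_2 = (12)/(14/3) = 18/7
  n = 3: D(3) = 3(3 + 1/3) = 10; numerator = -4(18/7) = -72/7; a_3 = (-72/7)/(10) = -36/35

r = 1; a_0 = 1; a_1 = -3; a_2 = 18/7; a_3 = -36/35


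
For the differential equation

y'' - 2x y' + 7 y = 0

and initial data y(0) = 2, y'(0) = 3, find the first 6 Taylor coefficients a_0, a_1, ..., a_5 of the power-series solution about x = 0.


Ansatz: y(x) = sum_{n>=0} a_n x^n, so y'(x) = sum_{n>=1} n a_n x^(n-1) and y''(x) = sum_{n>=2} n(n-1) a_n x^(n-2).
Substitute into P(x) y'' + Q(x) y' + R(x) y = 0 with P(x) = 1, Q(x) = -2x, R(x) = 7, and match powers of x.
Initial conditions: a_0 = 2, a_1 = 3.
Setting the coefficient of each power of x to zero and solving order by order (substituting the coefficients already found):
  x^0: 2 a_2 + 7 a_0 = 0  ->  2 a_2 = -7 a_0 = -14  ->  a_2 = -7
  x^1: 6 a_3 + 5 a_1 = 0  ->  6 a_3 = -5 a_1 = -15  ->  a_3 = -5/2
  x^2: 12 a_4 + 3 a_2 = 0  ->  12 a_4 = -3 a_2 = 21  ->  a_4 = 7/4
  x^3: 20 a_5 + a_3 = 0  ->  20 a_5 = -a_3 = 5/2  ->  a_5 = 1/8
Truncated series: y(x) = 2 + 3 x - 7 x^2 - (5/2) x^3 + (7/4) x^4 + (1/8) x^5 + O(x^6).

a_0 = 2; a_1 = 3; a_2 = -7; a_3 = -5/2; a_4 = 7/4; a_5 = 1/8


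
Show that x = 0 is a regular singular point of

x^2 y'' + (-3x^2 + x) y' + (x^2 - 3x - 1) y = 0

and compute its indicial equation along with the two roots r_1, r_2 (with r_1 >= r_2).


Divide by x^2 to reach normal form y'' + P_1(x) y' + P_2(x) y = 0 with P_1(x) = -3 + 1/x and P_2(x) = 1 - 3/x - 1/x^2.
x = 0 is a singular point because the y'-coefficient -3 + 1/x has a pole at x = 0 and the y-coefficient 1 - 3/x - 1/x^2 has a pole at x = 0.
It is a regular singular point because x P_1(x) = p(x) = 1 - 3x and x^2 P_2(x) = q(x) = x^2 - 3x - 1 are polynomials, hence analytic at x = 0.
p(0) = 1,  q(0) = -1.
Indicial equation: r(r-1) + p(0) r + q(0) = 0, i.e. r^2 + (p(0) - 1) r + q(0) = 0, i.e. r^2 - 1 = 0.
Discriminant: (0)^2 - 4(-1) = 4, so r = (0 ± 2)/2.
Solving: r_1 = 1, r_2 = -1.

indicial: r^2 - 1 = 0; roots r_1 = 1, r_2 = -1


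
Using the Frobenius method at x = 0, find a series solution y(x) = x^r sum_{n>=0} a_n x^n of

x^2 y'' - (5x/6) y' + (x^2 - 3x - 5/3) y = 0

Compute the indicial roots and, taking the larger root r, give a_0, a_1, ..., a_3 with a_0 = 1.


Write in Frobenius form y'' + (p(x)/x) y' + (q(x)/x^2) y = 0:
  p(x) = -5/6,  q(x) = x^2 - 3x - 5/3.
Indicial equation: r(r-1) + (-5/6) r + (-5/3) = 0 -> roots r_1 = 5/2, r_2 = -2/3.
Take r = r_1 = 5/2. Let y(x) = x^r sum_{n>=0} a_n x^n with a_0 = 1.
Substitute y = x^r sum a_n x^n and match x^{r+n}. The recurrence is
  D(n) a_n - 3 a_{n-1} + 1 a_{n-2} = 0,  where D(n) = (r+n)(r+n-1) + (-5/6)(r+n) + (-5/3).
  a_n = [3 a_{n-1} - 1 a_{n-2}] / D(n).
Since the indicial polynomial factors as (r - r_1)(r - r_2), D(n) = (r_1 + n - r_1)(r_1 + n - r_2) = n(n + 19/6).
Evaluating step by step (a_0 = 1):
  n = 1: D(1) = 1(1 + 19/6) = 25/6; numerator = 3(1) = 3; a_1 = (3)/(25/6) = 18/25
  n = 2: D(2) = 2(2 + 19/6) = 31/3; numerator = 3(18/25) - 1(1) = 29/25; a_2 = (29/25)/(31/3) = 87/775
  n = 3: D(3) = 3(3 + 19/6) = 37/2; numerator = 3(87/775) - 1(18/25) = -297/775; a_3 = (-297/775)/(37/2) = -594/28675

r = 5/2; a_0 = 1; a_1 = 18/25; a_2 = 87/775; a_3 = -594/28675


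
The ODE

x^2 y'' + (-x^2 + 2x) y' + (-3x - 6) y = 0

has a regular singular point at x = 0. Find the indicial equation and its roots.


Divide by x^2 to reach normal form y'' + P_1(x) y' + P_2(x) y = 0 with P_1(x) = -1 + 2/x and P_2(x) = -3/x - 6/x^2.
x = 0 is a singular point because the y'-coefficient -1 + 2/x has a pole at x = 0 and the y-coefficient -3/x - 6/x^2 has a pole at x = 0.
It is a regular singular point because x P_1(x) = p(x) = 2 - x and x^2 P_2(x) = q(x) = -3x - 6 are polynomials, hence analytic at x = 0.
p(0) = 2,  q(0) = -6.
Indicial equation: r(r-1) + p(0) r + q(0) = 0, i.e. r^2 + (p(0) - 1) r + q(0) = 0, i.e. r^2 + 1 r - 6 = 0.
Discriminant: (1)^2 - 4(-6) = 25, so r = (-1 ± 5)/2.
Solving: r_1 = 2, r_2 = -3.

indicial: r^2 + 1 r - 6 = 0; roots r_1 = 2, r_2 = -3


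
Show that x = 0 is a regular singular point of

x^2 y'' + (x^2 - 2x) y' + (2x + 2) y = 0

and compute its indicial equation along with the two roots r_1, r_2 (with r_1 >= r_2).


Divide by x^2 to reach normal form y'' + P_1(x) y' + P_2(x) y = 0 with P_1(x) = 1 - 2/x and P_2(x) = 2/x + 2/x^2.
x = 0 is a singular point because the y'-coefficient 1 - 2/x has a pole at x = 0 and the y-coefficient 2/x + 2/x^2 has a pole at x = 0.
It is a regular singular point because x P_1(x) = p(x) = x - 2 and x^2 P_2(x) = q(x) = 2x + 2 are polynomials, hence analytic at x = 0.
p(0) = -2,  q(0) = 2.
Indicial equation: r(r-1) + p(0) r + q(0) = 0, i.e. r^2 + (p(0) - 1) r + q(0) = 0, i.e. r^2 - 3 r + 2 = 0.
Discriminant: (-3)^2 - 4(2) = 1, so r = (3 ± 1)/2.
Solving: r_1 = 2, r_2 = 1.

indicial: r^2 - 3 r + 2 = 0; roots r_1 = 2, r_2 = 1


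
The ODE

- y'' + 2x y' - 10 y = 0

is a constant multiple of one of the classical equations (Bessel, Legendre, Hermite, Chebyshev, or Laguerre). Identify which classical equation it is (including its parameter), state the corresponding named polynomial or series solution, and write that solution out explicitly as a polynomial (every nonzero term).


All three coefficients share the factor -1; dividing through by -1 gives  y'' - 2x y' + 10 y = 0.
This matches the Hermite equation y'' - 2x y' + 2n y = 0 with 2n = 10, so n = 5; the polynomial solution is H_5(x).
With y = sum_k a_k x^k, matching x^k gives (k+2)(k+1) a_{k+2} = 2(k - n) a_k = 2(k - 5) a_k. The right side vanishes at k = 5, so the series with the parity of 5 terminates at degree 5.
Standard normalization: leading coefficient of H_n is 2^n, so a_5 = 2^5 = 32. Work downward with a_k = (k+1)(k+2) a_{k+2} / (2(k - n)):
  a_3 = (4)(5)(32) / (2(3 - 5)) = 640/(-4) = -160
  a_1 = (2)(3)(-160) / (2(1 - 5)) = -960/(-8) = 120
Hence H_5(x) = 32 x^5 - 160 x^3 + 120 x.

H_5(x); series = 32 x^5 - 160 x^3 + 120 x


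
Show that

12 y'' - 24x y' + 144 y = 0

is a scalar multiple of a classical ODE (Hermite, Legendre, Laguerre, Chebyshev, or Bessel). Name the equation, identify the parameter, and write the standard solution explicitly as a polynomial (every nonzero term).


All three coefficients share the factor 12; dividing through by 12 gives  y'' - 2x y' + 12 y = 0.
This matches the Hermite equation y'' - 2x y' + 2n y = 0 with 2n = 12, so n = 6; the polynomial solution is H_6(x).
With y = sum_k a_k x^k, matching x^k gives (k+2)(k+1) a_{k+2} = 2(k - n) a_k = 2(k - 6) a_k. The right side vanishes at k = 6, so the series with the parity of 6 terminates at degree 6.
Standard normalization: leading coefficient of H_n is 2^n, so a_6 = 2^6 = 64. Work downward with a_k = (k+1)(k+2) a_{k+2} / (2(k - n)):
  a_4 = (5)(6)(64) / (2(4 - 6)) = 1920/(-4) = -480
  a_2 = (3)(4)(-480) / (2(2 - 6)) = -5760/(-8) = 720
  a_0 = (1)(2)(720) / (2(0 - 6)) = 1440/(-12) = -120
Hence H_6(x) = 64 x^6 - 480 x^4 + 720 x^2 - 120.

H_6(x); series = 64 x^6 - 480 x^4 + 720 x^2 - 120


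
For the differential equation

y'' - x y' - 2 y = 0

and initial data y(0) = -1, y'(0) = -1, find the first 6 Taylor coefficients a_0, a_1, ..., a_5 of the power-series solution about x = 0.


Ansatz: y(x) = sum_{n>=0} a_n x^n, so y'(x) = sum_{n>=1} n a_n x^(n-1) and y''(x) = sum_{n>=2} n(n-1) a_n x^(n-2).
Substitute into P(x) y'' + Q(x) y' + R(x) y = 0 with P(x) = 1, Q(x) = -x, R(x) = -2, and match powers of x.
Initial conditions: a_0 = -1, a_1 = -1.
Setting the coefficient of each power of x to zero and solving order by order (substituting the coefficients already found):
  x^0: 2 a_2 - 2 a_0 = 0  ->  2 a_2 = 2 a_0 = -2  ->  a_2 = -1
  x^1: 6 a_3 - 3 a_1 = 0  ->  6 a_3 = 3 a_1 = -3  ->  a_3 = -1/2
  x^2: 12 a_4 - 4 a_2 = 0  ->  12 a_4 = 4 a_2 = -4  ->  a_4 = -1/3
  x^3: 20 a_5 - 5 a_3 = 0  ->  20 a_5 = 5 a_3 = -5/2  ->  a_5 = -1/8
Truncated series: y(x) = -1 - x - x^2 - (1/2) x^3 - (1/3) x^4 - (1/8) x^5 + O(x^6).

a_0 = -1; a_1 = -1; a_2 = -1; a_3 = -1/2; a_4 = -1/3; a_5 = -1/8
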